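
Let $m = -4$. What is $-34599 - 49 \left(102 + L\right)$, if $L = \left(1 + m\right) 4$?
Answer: $-39009$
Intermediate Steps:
$L = -12$ ($L = \left(1 - 4\right) 4 = \left(-3\right) 4 = -12$)
$-34599 - 49 \left(102 + L\right) = -34599 - 49 \left(102 - 12\right) = -34599 - 4410 = -39009$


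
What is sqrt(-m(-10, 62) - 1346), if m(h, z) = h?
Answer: 2*I*sqrt(334) ≈ 36.551*I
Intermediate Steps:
sqrt(-m(-10, 62) - 1346) = sqrt(-1*(-10) - 1346) = sqrt(10 - 1346) = sqrt(-1336) = 2*I*sqrt(334)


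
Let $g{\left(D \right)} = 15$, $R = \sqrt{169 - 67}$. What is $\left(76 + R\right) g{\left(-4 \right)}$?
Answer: $1140 + 15 \sqrt{102} \approx 1291.5$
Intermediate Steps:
$R = \sqrt{102} \approx 10.1$
$\left(76 + R\right) g{\left(-4 \right)} = \left(76 + \sqrt{102}\right) 15 = 1140 + 15 \sqrt{102}$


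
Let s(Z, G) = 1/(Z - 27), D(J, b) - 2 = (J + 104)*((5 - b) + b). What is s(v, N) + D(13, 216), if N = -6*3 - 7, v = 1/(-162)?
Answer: 2567963/4375 ≈ 586.96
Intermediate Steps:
D(J, b) = 522 + 5*J (D(J, b) = 2 + (J + 104)*((5 - b) + b) = 2 + (104 + J)*5 = 2 + (520 + 5*J) = 522 + 5*J)
v = -1/162 ≈ -0.0061728
N = -25 (N = -18 - 7 = -25)
s(Z, G) = 1/(-27 + Z)
s(v, N) + D(13, 216) = 1/(-27 - 1/162) + (522 + 5*13) = 1/(-4375/162) + (522 + 65) = -162/4375 + 587 = 2567963/4375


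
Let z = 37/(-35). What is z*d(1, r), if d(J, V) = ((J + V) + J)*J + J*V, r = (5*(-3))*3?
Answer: 3256/35 ≈ 93.029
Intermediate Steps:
r = -45 (r = -15*3 = -45)
d(J, V) = J*V + J*(V + 2*J) (d(J, V) = (V + 2*J)*J + J*V = J*(V + 2*J) + J*V = J*V + J*(V + 2*J))
z = -37/35 (z = 37*(-1/35) = -37/35 ≈ -1.0571)
z*d(1, r) = -74*(1 - 45)/35 = -74*(-44)/35 = -37/35*(-88) = 3256/35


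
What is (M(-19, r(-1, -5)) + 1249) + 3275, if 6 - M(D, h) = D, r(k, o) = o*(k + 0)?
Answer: 4549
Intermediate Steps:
r(k, o) = k*o (r(k, o) = o*k = k*o)
M(D, h) = 6 - D
(M(-19, r(-1, -5)) + 1249) + 3275 = ((6 - 1*(-19)) + 1249) + 3275 = ((6 + 19) + 1249) + 3275 = (25 + 1249) + 3275 = 1274 + 3275 = 4549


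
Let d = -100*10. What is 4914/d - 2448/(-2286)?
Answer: -244039/63500 ≈ -3.8431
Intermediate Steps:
d = -1000
4914/d - 2448/(-2286) = 4914/(-1000) - 2448/(-2286) = 4914*(-1/1000) - 2448*(-1/2286) = -2457/500 + 136/127 = -244039/63500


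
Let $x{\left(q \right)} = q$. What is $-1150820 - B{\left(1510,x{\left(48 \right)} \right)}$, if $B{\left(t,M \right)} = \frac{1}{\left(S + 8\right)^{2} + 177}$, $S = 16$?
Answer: $- \frac{866567461}{753} \approx -1.1508 \cdot 10^{6}$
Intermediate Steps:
$B{\left(t,M \right)} = \frac{1}{753}$ ($B{\left(t,M \right)} = \frac{1}{\left(16 + 8\right)^{2} + 177} = \frac{1}{24^{2} + 177} = \frac{1}{576 + 177} = \frac{1}{753}$)
$-1150820 - B{\left(1510,x{\left(48 \right)} \right)} = -1150820 - \frac{1}{753} = - \frac{866567461}{753}$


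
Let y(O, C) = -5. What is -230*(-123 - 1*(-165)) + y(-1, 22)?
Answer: -9665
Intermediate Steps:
-230*(-123 - 1*(-165)) + y(-1, 22) = -230*(-123 - 1*(-165)) - 5 = -230*(-123 + 165) - 5 = -230*42 - 5 = -9660 - 5 = -9665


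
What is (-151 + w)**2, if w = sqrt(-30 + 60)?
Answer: (151 - sqrt(30))**2 ≈ 21177.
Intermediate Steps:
w = sqrt(30) ≈ 5.4772
(-151 + w)**2 = (-151 + sqrt(30))**2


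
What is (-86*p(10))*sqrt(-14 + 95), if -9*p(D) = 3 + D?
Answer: 1118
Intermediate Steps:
p(D) = -1/3 - D/9 (p(D) = -(3 + D)/9 = -1/3 - D/9)
(-86*p(10))*sqrt(-14 + 95) = (-86*(-1/3 - 1/9*10))*sqrt(-14 + 95) = (-86*(-1/3 - 10/9))*sqrt(81) = -86*(-13/9)*9 = (1118/9)*9 = 1118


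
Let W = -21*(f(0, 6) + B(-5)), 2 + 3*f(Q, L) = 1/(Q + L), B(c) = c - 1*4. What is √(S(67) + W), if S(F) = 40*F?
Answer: √103746/6 ≈ 53.683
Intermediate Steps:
B(c) = -4 + c (B(c) = c - 4 = -4 + c)
f(Q, L) = -⅔ + 1/(3*(L + Q)) (f(Q, L) = -⅔ + 1/(3*(Q + L)) = -⅔ + 1/(3*(L + Q)))
W = 1211/6 (W = -21*((1 - 2*6 - 2*0)/(3*(6 + 0)) + (-4 - 5)) = -21*((⅓)*(1 - 12 + 0)/6 - 9) = -21*((⅓)*(⅙)*(-11) - 9) = -21*(-11/18 - 9) = -21*(-173/18) = 1211/6 ≈ 201.83)
√(S(67) + W) = √(40*67 + 1211/6) = √(2680 + 1211/6) = √(17291/6) = √103746/6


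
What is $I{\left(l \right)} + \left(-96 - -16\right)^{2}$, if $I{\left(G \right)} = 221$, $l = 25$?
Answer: $6621$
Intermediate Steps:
$I{\left(l \right)} + \left(-96 - -16\right)^{2} = 221 + \left(-96 - -16\right)^{2} = 221 + \left(-96 + 16\right)^{2} = 221 + \left(-80\right)^{2} = 221 + 6400 = 6621$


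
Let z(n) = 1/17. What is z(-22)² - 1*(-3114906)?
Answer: 900207835/289 ≈ 3.1149e+6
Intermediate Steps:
z(n) = 1/17
z(-22)² - 1*(-3114906) = (1/17)² - 1*(-3114906) = 1/289 + 3114906 = 900207835/289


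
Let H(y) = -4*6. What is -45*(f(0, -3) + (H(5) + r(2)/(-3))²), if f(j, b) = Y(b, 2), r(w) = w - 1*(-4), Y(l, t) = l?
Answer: -30285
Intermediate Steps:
r(w) = 4 + w (r(w) = w + 4 = 4 + w)
H(y) = -24
f(j, b) = b
-45*(f(0, -3) + (H(5) + r(2)/(-3))²) = -45*(-3 + (-24 + (4 + 2)/(-3))²) = -45*(-3 + (-24 + 6*(-⅓))²) = -45*(-3 + (-24 - 2)²) = -45*(-3 + (-26)²) = -45*(-3 + 676) = -45*673 = -30285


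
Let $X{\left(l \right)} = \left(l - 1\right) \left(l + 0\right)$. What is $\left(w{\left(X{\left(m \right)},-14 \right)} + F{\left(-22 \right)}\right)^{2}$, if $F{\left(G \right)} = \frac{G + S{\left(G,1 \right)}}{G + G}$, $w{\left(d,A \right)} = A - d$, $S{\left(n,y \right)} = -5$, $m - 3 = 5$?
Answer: $\frac{9320809}{1936} \approx 4814.5$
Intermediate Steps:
$m = 8$ ($m = 3 + 5 = 8$)
$X{\left(l \right)} = l \left(-1 + l\right)$ ($X{\left(l \right)} = \left(-1 + l\right) l = l \left(-1 + l\right)$)
$F{\left(G \right)} = \frac{-5 + G}{2 G}$ ($F{\left(G \right)} = \frac{G - 5}{G + G} = \frac{-5 + G}{2 G}$)
$\left(w{\left(X{\left(m \right)},-14 \right)} + F{\left(-22 \right)}\right)^{2} = \left(\left(-14 - 8 \left(-1 + 8\right)\right) + \frac{-5 - 22}{2 \left(-22\right)}\right)^{2} = \left(\left(-14 - 8 \cdot 7\right) + \frac{1}{2} \left(- \frac{1}{22}\right) \left(-27\right)\right)^{2} = \left(\left(-14 - 56\right) + \frac{27}{44}\right)^{2} = \left(-70 + \frac{27}{44}\right)^{2} = \left(- \frac{3053}{44}\right)^{2} = \frac{9320809}{1936}$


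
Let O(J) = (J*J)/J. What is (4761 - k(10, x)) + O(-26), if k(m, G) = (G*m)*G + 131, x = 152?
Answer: -226436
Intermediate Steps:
k(m, G) = 131 + m*G² (k(m, G) = m*G² + 131 = 131 + m*G²)
O(J) = J (O(J) = J²/J = J)
(4761 - k(10, x)) + O(-26) = (4761 - (131 + 10*152²)) - 26 = (4761 - (131 + 10*23104)) - 26 = (4761 - (131 + 231040)) - 26 = (4761 - 1*231171) - 26 = (4761 - 231171) - 26 = -226410 - 26 = -226436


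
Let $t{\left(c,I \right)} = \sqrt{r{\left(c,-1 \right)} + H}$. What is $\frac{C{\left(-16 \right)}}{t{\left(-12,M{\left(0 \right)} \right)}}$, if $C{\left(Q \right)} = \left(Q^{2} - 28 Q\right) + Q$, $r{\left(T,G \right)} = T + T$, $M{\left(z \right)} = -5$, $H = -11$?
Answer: $- \frac{688 i \sqrt{35}}{35} \approx - 116.29 i$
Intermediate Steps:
$r{\left(T,G \right)} = 2 T$
$t{\left(c,I \right)} = \sqrt{-11 + 2 c}$ ($t{\left(c,I \right)} = \sqrt{2 c - 11} = \sqrt{-11 + 2 c}$)
$C{\left(Q \right)} = Q^{2} - 27 Q$
$\frac{C{\left(-16 \right)}}{t{\left(-12,M{\left(0 \right)} \right)}} = \frac{\left(-16\right) \left(-27 - 16\right)}{\sqrt{-11 + 2 \left(-12\right)}} = \frac{\left(-16\right) \left(-43\right)}{\sqrt{-11 - 24}} = \frac{688}{\sqrt{-35}} = \frac{688}{i \sqrt{35}} = 688 \left(- \frac{i \sqrt{35}}{35}\right) = - \frac{688 i \sqrt{35}}{35}$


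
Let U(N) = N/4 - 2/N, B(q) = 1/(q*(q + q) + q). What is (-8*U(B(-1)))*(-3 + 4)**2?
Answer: 14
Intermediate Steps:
B(q) = 1/(q + 2*q**2) (B(q) = 1/(q*(2*q) + q) = 1/(2*q**2 + q) = 1/(q + 2*q**2))
U(N) = -2/N + N/4 (U(N) = N*(1/4) - 2/N = N/4 - 2/N = -2/N + N/4)
(-8*U(B(-1)))*(-3 + 4)**2 = (-8*(-2/1 + (1/((-1)*(1 + 2*(-1))))/4))*(-3 + 4)**2 = -8*(-2/((-1/(1 - 2))) + (-1/(1 - 2))/4)*1**2 = -8*(-2/((-1/(-1))) + (-1/(-1))/4)*1 = -8*(-2/((-1*(-1))) + (-1*(-1))/4)*1 = -8*(-2/1 + (1/4)*1)*1 = -8*(-2*1 + 1/4)*1 = -8*(-2 + 1/4)*1 = -8*(-7/4)*1 = 14*1 = 14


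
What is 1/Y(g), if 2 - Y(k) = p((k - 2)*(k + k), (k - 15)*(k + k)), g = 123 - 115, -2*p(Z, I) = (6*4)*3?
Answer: 1/38 ≈ 0.026316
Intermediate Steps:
p(Z, I) = -36 (p(Z, I) = -6*4*3/2 = -12*3 = -1/2*72 = -36)
g = 8
Y(k) = 38 (Y(k) = 2 - 1*(-36) = 2 + 36 = 38)
1/Y(g) = 1/38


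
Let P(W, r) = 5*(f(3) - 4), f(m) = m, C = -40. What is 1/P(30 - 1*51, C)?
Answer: -⅕ ≈ -0.20000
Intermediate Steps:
P(W, r) = -5 (P(W, r) = 5*(3 - 4) = 5*(-1) = -5)
1/P(30 - 1*51, C) = 1/(-5) = -⅕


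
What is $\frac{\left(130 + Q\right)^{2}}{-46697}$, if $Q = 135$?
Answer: $- \frac{70225}{46697} \approx -1.5038$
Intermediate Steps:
$\frac{\left(130 + Q\right)^{2}}{-46697} = \frac{\left(130 + 135\right)^{2}}{-46697} = 265^{2} \left(- \frac{1}{46697}\right) = 70225 \left(- \frac{1}{46697}\right) = - \frac{70225}{46697}$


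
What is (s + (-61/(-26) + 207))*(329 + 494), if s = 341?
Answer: 11776307/26 ≈ 4.5294e+5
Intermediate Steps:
(s + (-61/(-26) + 207))*(329 + 494) = (341 + (-61/(-26) + 207))*(329 + 494) = (341 + (-61*(-1/26) + 207))*823 = (341 + (61/26 + 207))*823 = (341 + 5443/26)*823 = (14309/26)*823 = 11776307/26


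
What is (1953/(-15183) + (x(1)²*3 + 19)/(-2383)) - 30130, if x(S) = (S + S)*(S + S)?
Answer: -17303839410/574303 ≈ -30130.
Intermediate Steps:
x(S) = 4*S² (x(S) = (2*S)*(2*S) = 4*S²)
(1953/(-15183) + (x(1)²*3 + 19)/(-2383)) - 30130 = (1953/(-15183) + ((4*1²)²*3 + 19)/(-2383)) - 30130 = (1953*(-1/15183) + ((4*1)²*3 + 19)*(-1/2383)) - 30130 = (-31/241 + (4²*3 + 19)*(-1/2383)) - 30130 = (-31/241 + (16*3 + 19)*(-1/2383)) - 30130 = (-31/241 + (48 + 19)*(-1/2383)) - 30130 = (-31/241 + 67*(-1/2383)) - 30130 = (-31/241 - 67/2383) - 30130 = -90020/574303 - 30130 = -17303839410/574303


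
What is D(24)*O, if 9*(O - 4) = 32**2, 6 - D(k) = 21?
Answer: -5300/3 ≈ -1766.7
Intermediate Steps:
D(k) = -15 (D(k) = 6 - 1*21 = 6 - 21 = -15)
O = 1060/9 (O = 4 + (1/9)*32**2 = 4 + (1/9)*1024 = 4 + 1024/9 = 1060/9 ≈ 117.78)
D(24)*O = -15*1060/9 = -5300/3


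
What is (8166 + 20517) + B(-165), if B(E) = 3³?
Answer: 28710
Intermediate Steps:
B(E) = 27
(8166 + 20517) + B(-165) = (8166 + 20517) + 27 = 28683 + 27 = 28710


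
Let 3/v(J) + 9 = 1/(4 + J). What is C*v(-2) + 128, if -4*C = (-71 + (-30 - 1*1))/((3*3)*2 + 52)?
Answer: 8951/70 ≈ 127.87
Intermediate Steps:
v(J) = 3/(-9 + 1/(4 + J))
C = 51/140 (C = -(-71 + (-30 - 1*1))/(4*((3*3)*2 + 52)) = -(-71 + (-30 - 1))/(4*(9*2 + 52)) = -(-71 - 31)/(4*(18 + 52)) = -(-51)/(2*70) = -¼*(-51/35) = 51/140 ≈ 0.36429)
C*v(-2) + 128 = 51*(3*(-4 - 1*(-2))/(35 + 9*(-2)))/140 + 128 = 51*(3*(-4 + 2)/(35 - 18))/140 + 128 = 51*(3*(-2)/17)/140 + 128 = 51*(3*(1/17)*(-2))/140 + 128 = (51/140)*(-6/17) + 128 = -9/70 + 128 = 8951/70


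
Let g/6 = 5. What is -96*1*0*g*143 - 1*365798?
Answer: -365798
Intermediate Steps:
g = 30 (g = 6*5 = 30)
-96*1*0*g*143 - 1*365798 = -96*1*0*30*143 - 1*365798 = -0*30*143 - 365798 = -96*0*143 - 365798 = 0*143 - 365798 = 0 - 365798 = -365798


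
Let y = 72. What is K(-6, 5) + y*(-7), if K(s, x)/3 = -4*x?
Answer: -564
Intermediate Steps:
K(s, x) = -12*x (K(s, x) = 3*(-4*x) = -12*x)
K(-6, 5) + y*(-7) = -12*5 + 72*(-7) = -60 - 504 = -564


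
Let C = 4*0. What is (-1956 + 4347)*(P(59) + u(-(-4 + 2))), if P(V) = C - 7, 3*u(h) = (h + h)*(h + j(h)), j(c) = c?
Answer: -3985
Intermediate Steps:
C = 0
u(h) = 4*h**2/3 (u(h) = ((h + h)*(h + h))/3 = ((2*h)*(2*h))/3 = (4*h**2)/3 = 4*h**2/3)
P(V) = -7 (P(V) = 0 - 7 = -7)
(-1956 + 4347)*(P(59) + u(-(-4 + 2))) = (-1956 + 4347)*(-7 + 4*(-(-4 + 2))**2/3) = 2391*(-7 + 4*(-1*(-2))**2/3) = 2391*(-7 + (4/3)*2**2) = 2391*(-7 + (4/3)*4) = 2391*(-7 + 16/3) = 2391*(-5/3) = -3985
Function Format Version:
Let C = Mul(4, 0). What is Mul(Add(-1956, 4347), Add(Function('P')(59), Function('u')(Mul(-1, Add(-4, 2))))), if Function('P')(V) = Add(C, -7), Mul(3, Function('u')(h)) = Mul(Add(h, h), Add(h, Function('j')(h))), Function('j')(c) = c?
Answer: -3985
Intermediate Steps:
C = 0
Function('u')(h) = Mul(Rational(4, 3), Pow(h, 2)) (Function('u')(h) = Mul(Rational(1, 3), Mul(Add(h, h), Add(h, h))) = Mul(Rational(1, 3), Mul(Mul(2, h), Mul(2, h))) = Mul(Rational(1, 3), Mul(4, Pow(h, 2))) = Mul(Rational(4, 3), Pow(h, 2)))
Function('P')(V) = -7 (Function('P')(V) = Add(0, -7) = -7)
Mul(Add(-1956, 4347), Add(Function('P')(59), Function('u')(Mul(-1, Add(-4, 2))))) = Mul(Add(-1956, 4347), Add(-7, Mul(Rational(4, 3), Pow(Mul(-1, Add(-4, 2)), 2)))) = Mul(2391, Add(-7, Mul(Rational(4, 3), Pow(Mul(-1, -2), 2)))) = Mul(2391, Add(-7, Mul(Rational(4, 3), Pow(2, 2)))) = Mul(2391, Add(-7, Mul(Rational(4, 3), 4))) = Mul(2391, Add(-7, Rational(16, 3))) = Mul(2391, Rational(-5, 3)) = -3985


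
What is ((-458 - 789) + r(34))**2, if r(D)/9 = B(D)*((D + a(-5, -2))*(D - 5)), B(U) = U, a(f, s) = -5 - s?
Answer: 74992179409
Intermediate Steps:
r(D) = 9*D*(-5 + D)*(-3 + D) (r(D) = 9*(D*((D + (-5 - 1*(-2)))*(D - 5))) = 9*(D*((D + (-5 + 2))*(-5 + D))) = 9*(D*((D - 3)*(-5 + D))) = 9*(D*((-3 + D)*(-5 + D))) = 9*(D*((-5 + D)*(-3 + D))) = 9*(D*(-5 + D)*(-3 + D)) = 9*D*(-5 + D)*(-3 + D))
((-458 - 789) + r(34))**2 = ((-458 - 789) + 9*34*(15 + 34**2 - 8*34))**2 = (-1247 + 9*34*(15 + 1156 - 272))**2 = (-1247 + 9*34*899)**2 = (-1247 + 275094)**2 = 273847**2 = 74992179409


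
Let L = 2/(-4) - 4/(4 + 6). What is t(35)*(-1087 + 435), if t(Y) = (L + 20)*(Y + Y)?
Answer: -871724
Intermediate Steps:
L = -9/10 (L = 2*(-1/4) - 4/10 = -1/2 - 4*1/10 = -1/2 - 2/5 = -9/10 ≈ -0.90000)
t(Y) = 191*Y/5 (t(Y) = (-9/10 + 20)*(Y + Y) = 191*(2*Y)/10 = 191*Y/5)
t(35)*(-1087 + 435) = ((191/5)*35)*(-1087 + 435) = 1337*(-652) = -871724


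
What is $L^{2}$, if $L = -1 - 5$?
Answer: $36$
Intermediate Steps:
$L = -6$ ($L = -1 - 5 = -6$)
$L^{2} = \left(-6\right)^{2} = 36$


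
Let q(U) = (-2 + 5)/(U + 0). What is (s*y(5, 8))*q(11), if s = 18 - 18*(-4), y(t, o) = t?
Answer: 1350/11 ≈ 122.73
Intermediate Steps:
q(U) = 3/U
s = 90 (s = 18 + 72 = 90)
(s*y(5, 8))*q(11) = (90*5)*(3/11) = 450*(3*(1/11)) = 450*(3/11) = 1350/11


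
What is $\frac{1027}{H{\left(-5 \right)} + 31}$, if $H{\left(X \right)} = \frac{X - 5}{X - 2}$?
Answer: $\frac{7189}{227} \approx 31.67$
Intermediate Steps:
$H{\left(X \right)} = \frac{-5 + X}{-2 + X}$
$\frac{1027}{H{\left(-5 \right)} + 31} = \frac{1027}{\frac{-5 - 5}{-2 - 5} + 31} = \frac{1027}{\frac{1}{-7} \left(-10\right) + 31} = \frac{1027}{\left(- \frac{1}{7}\right) \left(-10\right) + 31} = \frac{1027}{\frac{10}{7} + 31} = \frac{1027}{\frac{227}{7}} = 1027 \cdot \frac{7}{227} = \frac{7189}{227}$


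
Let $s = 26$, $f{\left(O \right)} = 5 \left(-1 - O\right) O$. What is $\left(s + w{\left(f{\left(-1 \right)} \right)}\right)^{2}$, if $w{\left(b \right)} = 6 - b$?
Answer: $1024$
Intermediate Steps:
$f{\left(O \right)} = O \left(-5 - 5 O\right)$ ($f{\left(O \right)} = \left(-5 - 5 O\right) O = O \left(-5 - 5 O\right)$)
$\left(s + w{\left(f{\left(-1 \right)} \right)}\right)^{2} = \left(26 + \left(6 - \left(-5\right) \left(-1\right) \left(1 - 1\right)\right)\right)^{2} = \left(26 + \left(6 - \left(-5\right) \left(-1\right) 0\right)\right)^{2} = \left(26 + \left(6 - 0\right)\right)^{2} = \left(26 + \left(6 + 0\right)\right)^{2} = \left(26 + 6\right)^{2} = 32^{2} = 1024$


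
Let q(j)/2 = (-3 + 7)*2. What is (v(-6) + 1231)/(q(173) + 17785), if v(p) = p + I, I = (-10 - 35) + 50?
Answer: 1230/17801 ≈ 0.069097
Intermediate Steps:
I = 5 (I = -45 + 50 = 5)
q(j) = 16 (q(j) = 2*((-3 + 7)*2) = 2*(4*2) = 2*8 = 16)
v(p) = 5 + p (v(p) = p + 5 = 5 + p)
(v(-6) + 1231)/(q(173) + 17785) = ((5 - 6) + 1231)/(16 + 17785) = (-1 + 1231)/17801 = 1230*(1/17801) = 1230/17801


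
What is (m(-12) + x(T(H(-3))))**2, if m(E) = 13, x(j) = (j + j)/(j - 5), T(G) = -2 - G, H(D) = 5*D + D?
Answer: 30625/121 ≈ 253.10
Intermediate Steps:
H(D) = 6*D
x(j) = 2*j/(-5 + j) (x(j) = (2*j)/(-5 + j) = 2*j/(-5 + j))
(m(-12) + x(T(H(-3))))**2 = (13 + 2*(-2 - 6*(-3))/(-5 + (-2 - 6*(-3))))**2 = (13 + 2*(-2 - 1*(-18))/(-5 + (-2 - 1*(-18))))**2 = (13 + 2*(-2 + 18)/(-5 + (-2 + 18)))**2 = (13 + 2*16/(-5 + 16))**2 = (13 + 2*16/11)**2 = (13 + 2*16*(1/11))**2 = (13 + 32/11)**2 = (175/11)**2 = 30625/121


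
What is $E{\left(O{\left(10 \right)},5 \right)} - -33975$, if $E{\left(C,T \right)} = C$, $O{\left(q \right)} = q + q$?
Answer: $33995$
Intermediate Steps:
$O{\left(q \right)} = 2 q$
$E{\left(O{\left(10 \right)},5 \right)} - -33975 = 2 \cdot 10 - -33975 = 20 + 33975 = 33995$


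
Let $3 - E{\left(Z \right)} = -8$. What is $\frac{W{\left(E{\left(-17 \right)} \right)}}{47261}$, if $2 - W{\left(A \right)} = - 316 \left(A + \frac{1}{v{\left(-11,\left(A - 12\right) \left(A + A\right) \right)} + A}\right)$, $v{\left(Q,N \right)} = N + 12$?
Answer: $\frac{3794}{47261} \approx 0.080278$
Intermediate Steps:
$v{\left(Q,N \right)} = 12 + N$
$E{\left(Z \right)} = 11$ ($E{\left(Z \right)} = 3 - -8 = 3 + 8 = 11$)
$W{\left(A \right)} = 2 + 316 A + \frac{316}{12 + A + 2 A \left(-12 + A\right)}$ ($W{\left(A \right)} = 2 - - 316 \left(A + \frac{1}{\left(12 + \left(A - 12\right) \left(A + A\right)\right) + A}\right) = 2 - - 316 \left(A + \frac{1}{\left(12 + \left(-12 + A\right) 2 A\right) + A}\right) = 2 - - 316 \left(A + \frac{1}{\left(12 + 2 A \left(-12 + A\right)\right) + A}\right) = 2 - - 316 \left(A + \frac{1}{12 + A + 2 A \left(-12 + A\right)}\right) = 2 - \left(- 316 A - \frac{316}{12 + A + 2 A \left(-12 + A\right)}\right) = 2 + \left(316 A + \frac{316}{12 + A + 2 A \left(-12 + A\right)}\right) = 2 + 316 A + \frac{316}{12 + A + 2 A \left(-12 + A\right)}$)
$\frac{W{\left(E{\left(-17 \right)} \right)}}{47261} = \frac{2 \frac{1}{12 - 253 + 2 \cdot 11^{2}} \left(170 - 3632 \cdot 11^{2} + 316 \cdot 11^{3} + 1873 \cdot 11\right)}{47261} = \frac{2 \left(170 - 439472 + 316 \cdot 1331 + 20603\right)}{12 - 253 + 2 \cdot 121} \cdot \frac{1}{47261} = \frac{2 \left(170 - 439472 + 420596 + 20603\right)}{12 - 253 + 242} \cdot \frac{1}{47261} = 2 \cdot 1^{-1} \cdot 1897 \cdot \frac{1}{47261} = 2 \cdot 1 \cdot 1897 \cdot \frac{1}{47261} = 3794 \cdot \frac{1}{47261} = \frac{3794}{47261}$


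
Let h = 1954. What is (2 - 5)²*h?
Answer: 17586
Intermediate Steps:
(2 - 5)²*h = (2 - 5)²*1954 = (-3)²*1954 = 9*1954 = 17586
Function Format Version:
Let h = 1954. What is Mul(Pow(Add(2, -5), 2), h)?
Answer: 17586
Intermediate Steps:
Mul(Pow(Add(2, -5), 2), h) = Mul(Pow(Add(2, -5), 2), 1954) = Mul(Pow(-3, 2), 1954) = Mul(9, 1954) = 17586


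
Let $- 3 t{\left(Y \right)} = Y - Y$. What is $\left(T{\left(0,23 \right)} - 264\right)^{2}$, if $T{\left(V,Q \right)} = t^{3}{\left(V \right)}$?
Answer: $69696$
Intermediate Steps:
$t{\left(Y \right)} = 0$ ($t{\left(Y \right)} = - \frac{Y - Y}{3} = \left(- \frac{1}{3}\right) 0 = 0$)
$T{\left(V,Q \right)} = 0$ ($T{\left(V,Q \right)} = 0^{3} = 0$)
$\left(T{\left(0,23 \right)} - 264\right)^{2} = \left(0 - 264\right)^{2} = \left(-264\right)^{2} = 69696$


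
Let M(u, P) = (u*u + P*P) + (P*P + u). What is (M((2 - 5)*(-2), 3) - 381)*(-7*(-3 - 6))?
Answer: -20223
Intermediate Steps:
M(u, P) = u + u**2 + 2*P**2 (M(u, P) = (u**2 + P**2) + (P**2 + u) = (P**2 + u**2) + (u + P**2) = u + u**2 + 2*P**2)
(M((2 - 5)*(-2), 3) - 381)*(-7*(-3 - 6)) = (((2 - 5)*(-2) + ((2 - 5)*(-2))**2 + 2*3**2) - 381)*(-7*(-3 - 6)) = ((-3*(-2) + (-3*(-2))**2 + 2*9) - 381)*(-7*(-9)) = ((6 + 6**2 + 18) - 381)*63 = ((6 + 36 + 18) - 381)*63 = (60 - 381)*63 = -321*63 = -20223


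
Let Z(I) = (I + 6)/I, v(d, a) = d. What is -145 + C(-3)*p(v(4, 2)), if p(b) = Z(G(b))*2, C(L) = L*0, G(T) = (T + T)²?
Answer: -145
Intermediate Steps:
G(T) = 4*T² (G(T) = (2*T)² = 4*T²)
C(L) = 0
Z(I) = (6 + I)/I
p(b) = (6 + 4*b²)/(2*b²) (p(b) = ((6 + 4*b²)/((4*b²)))*2 = ((1/(4*b²))*(6 + 4*b²))*2 = ((6 + 4*b²)/(4*b²))*2 = (6 + 4*b²)/(2*b²))
-145 + C(-3)*p(v(4, 2)) = -145 + 0*(2 + 3/4²) = -145 + 0*(2 + 3*(1/16)) = -145 + 0*(2 + 3/16) = -145 + 0*(35/16) = -145 + 0 = -145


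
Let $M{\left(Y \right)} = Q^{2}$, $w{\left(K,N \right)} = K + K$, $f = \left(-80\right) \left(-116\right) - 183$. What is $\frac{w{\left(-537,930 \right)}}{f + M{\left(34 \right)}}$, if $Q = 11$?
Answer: $- \frac{537}{4609} \approx -0.11651$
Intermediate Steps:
$f = 9097$ ($f = 9280 - 183 = 9097$)
$w{\left(K,N \right)} = 2 K$
$M{\left(Y \right)} = 121$ ($M{\left(Y \right)} = 11^{2} = 121$)
$\frac{w{\left(-537,930 \right)}}{f + M{\left(34 \right)}} = \frac{2 \left(-537\right)}{9097 + 121} = - \frac{1074}{9218} = \left(-1074\right) \frac{1}{9218} = - \frac{537}{4609}$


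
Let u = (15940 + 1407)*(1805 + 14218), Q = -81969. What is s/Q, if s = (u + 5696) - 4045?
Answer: -277952632/81969 ≈ -3390.9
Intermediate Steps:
u = 277950981 (u = 17347*16023 = 277950981)
s = 277952632 (s = (277950981 + 5696) - 4045 = 277956677 - 4045 = 277952632)
s/Q = 277952632/(-81969) = 277952632*(-1/81969) = -277952632/81969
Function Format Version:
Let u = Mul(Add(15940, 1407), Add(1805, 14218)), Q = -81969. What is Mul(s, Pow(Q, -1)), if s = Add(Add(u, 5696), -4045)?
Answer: Rational(-277952632, 81969) ≈ -3390.9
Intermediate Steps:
u = 277950981 (u = Mul(17347, 16023) = 277950981)
s = 277952632 (s = Add(Add(277950981, 5696), -4045) = Add(277956677, -4045) = 277952632)
Mul(s, Pow(Q, -1)) = Mul(277952632, Pow(-81969, -1)) = Mul(277952632, Rational(-1, 81969)) = Rational(-277952632, 81969)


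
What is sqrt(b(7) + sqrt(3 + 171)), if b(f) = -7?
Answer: sqrt(-7 + sqrt(174)) ≈ 2.4882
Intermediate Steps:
sqrt(b(7) + sqrt(3 + 171)) = sqrt(-7 + sqrt(3 + 171)) = sqrt(-7 + sqrt(174))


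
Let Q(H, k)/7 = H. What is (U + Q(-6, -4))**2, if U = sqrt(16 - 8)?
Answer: 1772 - 168*sqrt(2) ≈ 1534.4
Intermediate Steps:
Q(H, k) = 7*H
U = 2*sqrt(2) (U = sqrt(8) = 2*sqrt(2) ≈ 2.8284)
(U + Q(-6, -4))**2 = (2*sqrt(2) + 7*(-6))**2 = (2*sqrt(2) - 42)**2 = (-42 + 2*sqrt(2))**2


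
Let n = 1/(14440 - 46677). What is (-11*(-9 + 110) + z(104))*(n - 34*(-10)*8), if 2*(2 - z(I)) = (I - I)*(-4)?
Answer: -97242264651/32237 ≈ -3.0165e+6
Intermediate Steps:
z(I) = 2 (z(I) = 2 - (I - I)*(-4)/2 = 2 - 0*(-4) = 2 - ½*0 = 2 + 0 = 2)
n = -1/32237 (n = 1/(-32237) = -1/32237 ≈ -3.1020e-5)
(-11*(-9 + 110) + z(104))*(n - 34*(-10)*8) = (-11*(-9 + 110) + 2)*(-1/32237 - 34*(-10)*8) = (-11*101 + 2)*(-1/32237 + 340*8) = (-1111 + 2)*(-1/32237 + 2720) = -1109*87684639/32237 = -97242264651/32237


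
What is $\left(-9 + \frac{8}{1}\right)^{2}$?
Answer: $1$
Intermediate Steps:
$\left(-9 + \frac{8}{1}\right)^{2} = \left(-9 + 8 \cdot 1\right)^{2} = \left(-9 + 8\right)^{2} = \left(-1\right)^{2} = 1$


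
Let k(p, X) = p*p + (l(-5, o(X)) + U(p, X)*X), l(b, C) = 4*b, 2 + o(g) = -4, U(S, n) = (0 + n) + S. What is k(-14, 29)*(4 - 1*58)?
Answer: -32994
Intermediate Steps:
U(S, n) = S + n (U(S, n) = n + S = S + n)
o(g) = -6 (o(g) = -2 - 4 = -6)
k(p, X) = -20 + p**2 + X*(X + p) (k(p, X) = p*p + (4*(-5) + (p + X)*X) = p**2 + (-20 + (X + p)*X) = p**2 + (-20 + X*(X + p)) = -20 + p**2 + X*(X + p))
k(-14, 29)*(4 - 1*58) = (-20 + (-14)**2 + 29*(29 - 14))*(4 - 1*58) = (-20 + 196 + 29*15)*(4 - 58) = (-20 + 196 + 435)*(-54) = 611*(-54) = -32994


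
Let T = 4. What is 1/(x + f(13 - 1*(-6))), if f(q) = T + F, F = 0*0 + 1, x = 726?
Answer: 1/731 ≈ 0.0013680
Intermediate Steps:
F = 1 (F = 0 + 1 = 1)
f(q) = 5 (f(q) = 4 + 1 = 5)
1/(x + f(13 - 1*(-6))) = 1/(726 + 5) = 1/731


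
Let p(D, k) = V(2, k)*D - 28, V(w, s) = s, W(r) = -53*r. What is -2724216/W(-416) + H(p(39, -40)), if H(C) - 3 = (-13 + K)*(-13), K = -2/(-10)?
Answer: 631697/13780 ≈ 45.842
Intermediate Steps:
p(D, k) = -28 + D*k (p(D, k) = k*D - 28 = D*k - 28 = -28 + D*k)
K = ⅕ (K = -2*(-⅒) = ⅕ ≈ 0.20000)
H(C) = 847/5 (H(C) = 3 + (-13 + ⅕)*(-13) = 3 - 64/5*(-13) = 3 + 832/5 = 847/5)
-2724216/W(-416) + H(p(39, -40)) = -2724216/((-53*(-416))) + 847/5 = -2724216/22048 + 847/5 = -2724216*1/22048 + 847/5 = -340527/2756 + 847/5 = 631697/13780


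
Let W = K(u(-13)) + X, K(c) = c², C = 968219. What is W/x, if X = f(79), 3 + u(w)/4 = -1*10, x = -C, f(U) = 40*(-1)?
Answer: -2664/968219 ≈ -0.0027514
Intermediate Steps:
f(U) = -40
x = -968219 (x = -1*968219 = -968219)
u(w) = -52 (u(w) = -12 + 4*(-1*10) = -12 + 4*(-10) = -12 - 40 = -52)
X = -40
W = 2664 (W = (-52)² - 40 = 2704 - 40 = 2664)
W/x = 2664/(-968219) = 2664*(-1/968219) = -2664/968219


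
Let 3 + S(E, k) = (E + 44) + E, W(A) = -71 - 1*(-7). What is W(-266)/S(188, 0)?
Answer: -64/417 ≈ -0.15348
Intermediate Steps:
W(A) = -64 (W(A) = -71 + 7 = -64)
S(E, k) = 41 + 2*E (S(E, k) = -3 + ((E + 44) + E) = -3 + ((44 + E) + E) = -3 + (44 + 2*E) = 41 + 2*E)
W(-266)/S(188, 0) = -64/(41 + 2*188) = -64/(41 + 376) = -64/417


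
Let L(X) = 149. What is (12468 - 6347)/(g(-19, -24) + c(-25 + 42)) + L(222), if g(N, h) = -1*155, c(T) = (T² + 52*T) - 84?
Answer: 145287/934 ≈ 155.55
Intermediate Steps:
c(T) = -84 + T² + 52*T
g(N, h) = -155
(12468 - 6347)/(g(-19, -24) + c(-25 + 42)) + L(222) = (12468 - 6347)/(-155 + (-84 + (-25 + 42)² + 52*(-25 + 42))) + 149 = 6121/(-155 + (-84 + 17² + 52*17)) + 149 = 6121/(-155 + (-84 + 289 + 884)) + 149 = 6121/(-155 + 1089) + 149 = 6121/934 + 149 = 145287/934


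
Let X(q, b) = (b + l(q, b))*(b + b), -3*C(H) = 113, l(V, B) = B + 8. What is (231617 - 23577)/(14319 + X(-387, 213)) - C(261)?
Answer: 2570451/66401 ≈ 38.711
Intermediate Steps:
l(V, B) = 8 + B
C(H) = -113/3 (C(H) = -1/3*113 = -113/3)
X(q, b) = 2*b*(8 + 2*b) (X(q, b) = (b + (8 + b))*(b + b) = (8 + 2*b)*(2*b) = 2*b*(8 + 2*b))
(231617 - 23577)/(14319 + X(-387, 213)) - C(261) = (231617 - 23577)/(14319 + 4*213*(4 + 213)) - 1*(-113/3) = 208040/(14319 + 4*213*217) + 113/3 = 208040/(14319 + 184884) + 113/3 = 208040/199203 + 113/3 = 2570451/66401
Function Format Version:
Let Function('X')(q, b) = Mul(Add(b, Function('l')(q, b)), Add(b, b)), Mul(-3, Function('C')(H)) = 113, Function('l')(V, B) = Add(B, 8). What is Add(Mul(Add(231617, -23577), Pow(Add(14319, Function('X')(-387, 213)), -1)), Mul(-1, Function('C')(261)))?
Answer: Rational(2570451, 66401) ≈ 38.711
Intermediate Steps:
Function('l')(V, B) = Add(8, B)
Function('C')(H) = Rational(-113, 3) (Function('C')(H) = Mul(Rational(-1, 3), 113) = Rational(-113, 3))
Function('X')(q, b) = Mul(2, b, Add(8, Mul(2, b))) (Function('X')(q, b) = Mul(Add(b, Add(8, b)), Add(b, b)) = Mul(Add(8, Mul(2, b)), Mul(2, b)) = Mul(2, b, Add(8, Mul(2, b))))
Add(Mul(Add(231617, -23577), Pow(Add(14319, Function('X')(-387, 213)), -1)), Mul(-1, Function('C')(261))) = Add(Mul(Add(231617, -23577), Pow(Add(14319, Mul(4, 213, Add(4, 213))), -1)), Mul(-1, Rational(-113, 3))) = Add(Mul(208040, Pow(Add(14319, Mul(4, 213, 217)), -1)), Rational(113, 3)) = Add(Mul(208040, Pow(Add(14319, 184884), -1)), Rational(113, 3)) = Add(Mul(208040, Pow(199203, -1)), Rational(113, 3)) = Add(Mul(208040, Rational(1, 199203)), Rational(113, 3)) = Add(Rational(208040, 199203), Rational(113, 3)) = Rational(2570451, 66401)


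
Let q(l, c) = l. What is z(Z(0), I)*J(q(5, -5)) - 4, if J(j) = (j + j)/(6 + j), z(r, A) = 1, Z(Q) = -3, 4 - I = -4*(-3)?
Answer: -34/11 ≈ -3.0909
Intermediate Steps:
I = -8 (I = 4 - (-4)*(-3) = 4 - 1*12 = 4 - 12 = -8)
J(j) = 2*j/(6 + j) (J(j) = (2*j)/(6 + j) = 2*j/(6 + j))
z(Z(0), I)*J(q(5, -5)) - 4 = 1*(2*5/(6 + 5)) - 4 = 1*(2*5/11) - 4 = 1*(2*5*(1/11)) - 4 = 1*(10/11) - 4 = 10/11 - 4 = -34/11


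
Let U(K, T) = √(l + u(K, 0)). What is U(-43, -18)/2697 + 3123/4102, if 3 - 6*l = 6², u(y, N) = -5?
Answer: 3123/4102 + I*√42/5394 ≈ 0.76134 + 0.0012015*I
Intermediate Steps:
l = -11/2 (l = ½ - ⅙*6² = ½ - ⅙*36 = ½ - 6 = -11/2 ≈ -5.5000)
U(K, T) = I*√42/2 (U(K, T) = √(-11/2 - 5) = √(-21/2) = I*√42/2)
U(-43, -18)/2697 + 3123/4102 = (I*√42/2)/2697 + 3123/4102 = (I*√42/2)*(1/2697) + 3123*(1/4102) = I*√42/5394 + 3123/4102 = 3123/4102 + I*√42/5394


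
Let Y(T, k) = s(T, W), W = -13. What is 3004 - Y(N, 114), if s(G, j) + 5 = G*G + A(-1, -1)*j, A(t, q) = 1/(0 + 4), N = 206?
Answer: -157695/4 ≈ -39424.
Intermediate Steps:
A(t, q) = 1/4
s(G, j) = -5 + G**2 + j/4 (s(G, j) = -5 + (G*G + j/4) = -5 + (G**2 + j/4) = -5 + G**2 + j/4)
Y(T, k) = -33/4 + T**2 (Y(T, k) = -5 + T**2 + (1/4)*(-13) = -5 + T**2 - 13/4 = -33/4 + T**2)
3004 - Y(N, 114) = 3004 - (-33/4 + 206**2) = 3004 - (-33/4 + 42436) = 3004 - 1*169711/4 = 3004 - 169711/4 = -157695/4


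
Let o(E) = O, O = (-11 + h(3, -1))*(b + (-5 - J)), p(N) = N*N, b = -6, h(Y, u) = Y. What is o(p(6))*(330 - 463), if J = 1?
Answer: -12768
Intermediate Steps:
p(N) = N²
O = 96 (O = (-11 + 3)*(-6 + (-5 - 1*1)) = -8*(-6 + (-5 - 1)) = -8*(-6 - 6) = -8*(-12) = 96)
o(E) = 96
o(p(6))*(330 - 463) = 96*(330 - 463) = 96*(-133) = -12768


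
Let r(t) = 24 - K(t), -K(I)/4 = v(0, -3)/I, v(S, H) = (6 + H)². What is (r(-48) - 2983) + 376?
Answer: -10335/4 ≈ -2583.8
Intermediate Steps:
K(I) = -36/I (K(I) = -4*(6 - 3)²/I = -4*3²/I = -36/I)
r(t) = 24 + 36/t (r(t) = 24 - (-36)/t = 24 + 36/t)
(r(-48) - 2983) + 376 = ((24 + 36/(-48)) - 2983) + 376 = ((24 + 36*(-1/48)) - 2983) + 376 = ((24 - ¾) - 2983) + 376 = (93/4 - 2983) + 376 = -11839/4 + 376 = -10335/4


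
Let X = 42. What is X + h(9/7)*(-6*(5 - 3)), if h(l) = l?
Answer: 186/7 ≈ 26.571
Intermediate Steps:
X + h(9/7)*(-6*(5 - 3)) = 42 + (9/7)*(-6*(5 - 3)) = 42 + (9*(1/7))*(-6*2) = 42 + (9/7)*(-12) = 42 - 108/7 = 186/7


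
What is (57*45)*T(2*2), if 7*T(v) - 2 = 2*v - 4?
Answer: 15390/7 ≈ 2198.6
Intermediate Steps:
T(v) = -2/7 + 2*v/7 (T(v) = 2/7 + (2*v - 4)/7 = 2/7 + (-4 + 2*v)/7 = 2/7 + (-4/7 + 2*v/7) = -2/7 + 2*v/7)
(57*45)*T(2*2) = (57*45)*(-2/7 + 2*(2*2)/7) = 2565*(-2/7 + (2/7)*4) = 2565*(-2/7 + 8/7) = 2565*(6/7) = 15390/7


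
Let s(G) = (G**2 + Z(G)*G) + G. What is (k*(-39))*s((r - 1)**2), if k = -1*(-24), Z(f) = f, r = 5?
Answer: -494208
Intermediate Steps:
s(G) = G + 2*G**2 (s(G) = (G**2 + G*G) + G = (G**2 + G**2) + G = 2*G**2 + G = G + 2*G**2)
k = 24
(k*(-39))*s((r - 1)**2) = (24*(-39))*((5 - 1)**2*(1 + 2*(5 - 1)**2)) = -936*4**2*(1 + 2*4**2) = -14976*(1 + 2*16) = -14976*(1 + 32) = -14976*33 = -936*528 = -494208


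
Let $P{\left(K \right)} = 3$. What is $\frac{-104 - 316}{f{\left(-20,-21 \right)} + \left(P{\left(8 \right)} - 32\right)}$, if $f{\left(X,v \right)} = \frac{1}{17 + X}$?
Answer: $\frac{315}{22} \approx 14.318$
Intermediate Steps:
$\frac{-104 - 316}{f{\left(-20,-21 \right)} + \left(P{\left(8 \right)} - 32\right)} = \frac{-104 - 316}{\frac{1}{17 - 20} + \left(3 - 32\right)} = - \frac{420}{\frac{1}{-3} - 29} = - \frac{420}{- \frac{1}{3} - 29} = - \frac{420}{- \frac{88}{3}} = \left(-420\right) \left(- \frac{3}{88}\right) = \frac{315}{22}$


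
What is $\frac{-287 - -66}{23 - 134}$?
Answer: $\frac{221}{111} \approx 1.991$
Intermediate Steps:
$\frac{-287 - -66}{23 - 134} = \frac{-287 + 66}{-111} = \left(-221\right) \left(- \frac{1}{111}\right) = \frac{221}{111}$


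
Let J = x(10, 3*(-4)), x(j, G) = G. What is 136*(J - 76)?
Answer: -11968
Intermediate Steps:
J = -12 (J = 3*(-4) = -12)
136*(J - 76) = 136*(-12 - 76) = 136*(-88) = -11968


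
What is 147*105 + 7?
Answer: 15442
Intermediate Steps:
147*105 + 7 = 15435 + 7 = 15442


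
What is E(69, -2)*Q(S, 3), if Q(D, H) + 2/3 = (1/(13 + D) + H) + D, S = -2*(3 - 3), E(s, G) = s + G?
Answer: 6298/39 ≈ 161.49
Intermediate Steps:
E(s, G) = G + s
S = 0 (S = -2*0 = 0)
Q(D, H) = -⅔ + D + H + 1/(13 + D) (Q(D, H) = -⅔ + ((1/(13 + D) + H) + D) = -⅔ + ((H + 1/(13 + D)) + D) = -⅔ + (D + H + 1/(13 + D)) = -⅔ + D + H + 1/(13 + D))
E(69, -2)*Q(S, 3) = (-2 + 69)*((-23/3 + 0² + 13*3 + (37/3)*0 + 0*3)/(13 + 0)) = 67*((-23/3 + 0 + 39 + 0 + 0)/13) = 67*((1/13)*(94/3)) = 67*(94/39) = 6298/39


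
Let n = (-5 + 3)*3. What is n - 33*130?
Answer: -4296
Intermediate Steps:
n = -6 (n = -2*3 = -6)
n - 33*130 = -6 - 33*130 = -6 - 4290 = -4296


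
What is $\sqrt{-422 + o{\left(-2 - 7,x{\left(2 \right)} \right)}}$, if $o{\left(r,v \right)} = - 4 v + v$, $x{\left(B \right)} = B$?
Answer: $2 i \sqrt{107} \approx 20.688 i$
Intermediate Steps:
$o{\left(r,v \right)} = - 3 v$
$\sqrt{-422 + o{\left(-2 - 7,x{\left(2 \right)} \right)}} = \sqrt{-422 - 6} = \sqrt{-428} = 2 i \sqrt{107}$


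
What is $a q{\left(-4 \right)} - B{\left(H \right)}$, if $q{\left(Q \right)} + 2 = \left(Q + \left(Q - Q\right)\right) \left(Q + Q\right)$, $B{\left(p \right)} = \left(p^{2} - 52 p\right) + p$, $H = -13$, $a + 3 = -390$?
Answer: $-12622$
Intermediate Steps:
$a = -393$ ($a = -3 - 390 = -393$)
$B{\left(p \right)} = p^{2} - 51 p$
$q{\left(Q \right)} = -2 + 2 Q^{2}$ ($q{\left(Q \right)} = -2 + \left(Q + \left(Q - Q\right)\right) \left(Q + Q\right) = -2 + \left(Q + 0\right) 2 Q = -2 + Q 2 Q = -2 + 2 Q^{2}$)
$a q{\left(-4 \right)} - B{\left(H \right)} = - 393 \left(-2 + 2 \left(-4\right)^{2}\right) - - 13 \left(-51 - 13\right) = - 393 \left(-2 + 2 \cdot 16\right) - \left(-13\right) \left(-64\right) = - 393 \left(-2 + 32\right) - 832 = \left(-393\right) 30 - 832 = -11790 - 832 = -12622$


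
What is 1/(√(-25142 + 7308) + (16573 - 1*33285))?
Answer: -8356/139654389 - I*√17834/279308778 ≈ -5.9833e-5 - 4.7812e-7*I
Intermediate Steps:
1/(√(-25142 + 7308) + (16573 - 1*33285)) = 1/(√(-17834) + (16573 - 33285)) = 1/(I*√17834 - 16712) = 1/(-16712 + I*√17834)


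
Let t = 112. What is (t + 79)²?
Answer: 36481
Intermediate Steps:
(t + 79)² = (112 + 79)² = 191² = 36481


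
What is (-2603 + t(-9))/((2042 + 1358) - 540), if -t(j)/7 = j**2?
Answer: -317/286 ≈ -1.1084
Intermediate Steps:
t(j) = -7*j**2
(-2603 + t(-9))/((2042 + 1358) - 540) = (-2603 - 7*(-9)**2)/((2042 + 1358) - 540) = (-2603 - 7*81)/(3400 - 540) = (-2603 - 567)/2860 = -3170*1/2860 = -317/286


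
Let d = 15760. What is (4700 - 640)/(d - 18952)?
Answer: -145/114 ≈ -1.2719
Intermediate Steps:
(4700 - 640)/(d - 18952) = (4700 - 640)/(15760 - 18952) = 4060/(-3192) = 4060*(-1/3192) = -145/114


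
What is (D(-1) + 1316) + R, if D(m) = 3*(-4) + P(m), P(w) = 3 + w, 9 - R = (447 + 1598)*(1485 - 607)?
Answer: -1794195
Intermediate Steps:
R = -1795501 (R = 9 - (447 + 1598)*(1485 - 607) = 9 - 2045*878 = 9 - 1*1795510 = 9 - 1795510 = -1795501)
D(m) = -9 + m (D(m) = 3*(-4) + (3 + m) = -12 + (3 + m) = -9 + m)
(D(-1) + 1316) + R = ((-9 - 1) + 1316) - 1795501 = (-10 + 1316) - 1795501 = 1306 - 1795501 = -1794195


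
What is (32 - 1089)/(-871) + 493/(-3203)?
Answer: 2956168/2789813 ≈ 1.0596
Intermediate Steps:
(32 - 1089)/(-871) + 493/(-3203) = -1057*(-1/871) + 493*(-1/3203) = 1057/871 - 493/3203 = 2956168/2789813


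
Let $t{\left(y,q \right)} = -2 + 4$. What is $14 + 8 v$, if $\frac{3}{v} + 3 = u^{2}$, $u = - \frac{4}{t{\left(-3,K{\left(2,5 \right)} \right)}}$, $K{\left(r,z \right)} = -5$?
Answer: $38$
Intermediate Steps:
$t{\left(y,q \right)} = 2$
$u = -2$ ($u = - \frac{4}{2} = \left(-4\right) \frac{1}{2} = -2$)
$v = 3$ ($v = \frac{3}{-3 + \left(-2\right)^{2}} = \frac{3}{-3 + 4} = \frac{3}{1} = 3 \cdot 1 = 3$)
$14 + 8 v = 14 + 8 \cdot 3 = 14 + 24 = 38$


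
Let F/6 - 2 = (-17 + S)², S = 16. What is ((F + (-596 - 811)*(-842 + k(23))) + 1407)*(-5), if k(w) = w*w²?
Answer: 79664250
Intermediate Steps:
k(w) = w³
F = 18 (F = 12 + 6*(-17 + 16)² = 12 + 6*(-1)² = 12 + 6*1 = 12 + 6 = 18)
((F + (-596 - 811)*(-842 + k(23))) + 1407)*(-5) = ((18 + (-596 - 811)*(-842 + 23³)) + 1407)*(-5) = ((18 - 1407*(-842 + 12167)) + 1407)*(-5) = ((18 - 1407*11325) + 1407)*(-5) = ((18 - 15934275) + 1407)*(-5) = (-15934257 + 1407)*(-5) = -15932850*(-5) = 79664250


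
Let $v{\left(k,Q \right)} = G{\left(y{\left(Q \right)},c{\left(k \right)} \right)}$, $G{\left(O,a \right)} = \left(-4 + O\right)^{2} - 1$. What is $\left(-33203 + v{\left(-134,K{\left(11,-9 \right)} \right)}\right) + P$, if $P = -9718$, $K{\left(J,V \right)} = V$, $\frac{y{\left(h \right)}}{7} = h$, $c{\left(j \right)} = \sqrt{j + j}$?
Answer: $-38433$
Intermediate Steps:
$c{\left(j \right)} = \sqrt{2} \sqrt{j}$ ($c{\left(j \right)} = \sqrt{2 j} = \sqrt{2} \sqrt{j}$)
$y{\left(h \right)} = 7 h$
$G{\left(O,a \right)} = -1 + \left(-4 + O\right)^{2}$
$v{\left(k,Q \right)} = -1 + \left(-4 + 7 Q\right)^{2}$
$\left(-33203 + v{\left(-134,K{\left(11,-9 \right)} \right)}\right) + P = \left(-33203 - \left(1 - \left(-4 + 7 \left(-9\right)\right)^{2}\right)\right) - 9718 = \left(-33203 - \left(1 - \left(-4 - 63\right)^{2}\right)\right) - 9718 = \left(-33203 - \left(1 - \left(-67\right)^{2}\right)\right) - 9718 = \left(-33203 + \left(-1 + 4489\right)\right) - 9718 = \left(-33203 + 4488\right) - 9718 = -28715 - 9718 = -38433$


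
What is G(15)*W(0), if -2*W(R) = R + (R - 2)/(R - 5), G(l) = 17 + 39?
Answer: -56/5 ≈ -11.200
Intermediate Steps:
G(l) = 56
W(R) = -R/2 - (-2 + R)/(2*(-5 + R)) (W(R) = -(R + (R - 2)/(R - 5))/2 = -(R + (-2 + R)/(-5 + R))/2 = -R/2 - (-2 + R)/(2*(-5 + R)))
G(15)*W(0) = 56*((2 - 1*0**2 + 4*0)/(2*(-5 + 0))) = 56*((1/2)*(2 - 1*0 + 0)/(-5)) = 56*((1/2)*(-1/5)*(2 + 0 + 0)) = 56*((1/2)*(-1/5)*2) = 56*(-1/5) = -56/5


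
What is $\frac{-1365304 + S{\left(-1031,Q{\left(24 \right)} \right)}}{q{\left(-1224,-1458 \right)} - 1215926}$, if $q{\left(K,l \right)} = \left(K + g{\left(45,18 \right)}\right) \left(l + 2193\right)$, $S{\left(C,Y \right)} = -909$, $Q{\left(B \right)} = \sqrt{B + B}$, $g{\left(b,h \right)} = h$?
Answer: $\frac{1366213}{2102336} \approx 0.64985$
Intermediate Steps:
$Q{\left(B \right)} = \sqrt{2} \sqrt{B}$ ($Q{\left(B \right)} = \sqrt{2 B} = \sqrt{2} \sqrt{B}$)
$q{\left(K,l \right)} = \left(18 + K\right) \left(2193 + l\right)$ ($q{\left(K,l \right)} = \left(K + 18\right) \left(l + 2193\right) = \left(18 + K\right) \left(2193 + l\right)$)
$\frac{-1365304 + S{\left(-1031,Q{\left(24 \right)} \right)}}{q{\left(-1224,-1458 \right)} - 1215926} = \frac{-1365304 - 909}{\left(39474 + 18 \left(-1458\right) + 2193 \left(-1224\right) - -1784592\right) - 1215926} = - \frac{1366213}{\left(39474 - 26244 - 2684232 + 1784592\right) - 1215926} = - \frac{1366213}{-886410 - 1215926} = - \frac{1366213}{-2102336} = \left(-1366213\right) \left(- \frac{1}{2102336}\right) = \frac{1366213}{2102336}$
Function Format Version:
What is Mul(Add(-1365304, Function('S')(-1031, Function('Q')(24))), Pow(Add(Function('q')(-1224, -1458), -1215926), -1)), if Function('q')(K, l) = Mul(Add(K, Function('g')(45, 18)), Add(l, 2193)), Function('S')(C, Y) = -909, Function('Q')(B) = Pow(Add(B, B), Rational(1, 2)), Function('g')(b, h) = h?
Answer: Rational(1366213, 2102336) ≈ 0.64985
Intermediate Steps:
Function('Q')(B) = Mul(Pow(2, Rational(1, 2)), Pow(B, Rational(1, 2))) (Function('Q')(B) = Pow(Mul(2, B), Rational(1, 2)) = Mul(Pow(2, Rational(1, 2)), Pow(B, Rational(1, 2))))
Function('q')(K, l) = Mul(Add(18, K), Add(2193, l)) (Function('q')(K, l) = Mul(Add(K, 18), Add(l, 2193)) = Mul(Add(18, K), Add(2193, l)))
Mul(Add(-1365304, Function('S')(-1031, Function('Q')(24))), Pow(Add(Function('q')(-1224, -1458), -1215926), -1)) = Mul(Add(-1365304, -909), Pow(Add(Add(39474, Mul(18, -1458), Mul(2193, -1224), Mul(-1224, -1458)), -1215926), -1)) = Mul(-1366213, Pow(Add(Add(39474, -26244, -2684232, 1784592), -1215926), -1)) = Mul(-1366213, Pow(Add(-886410, -1215926), -1)) = Mul(-1366213, Pow(-2102336, -1)) = Mul(-1366213, Rational(-1, 2102336)) = Rational(1366213, 2102336)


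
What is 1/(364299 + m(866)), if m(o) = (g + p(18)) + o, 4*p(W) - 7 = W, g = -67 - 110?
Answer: 4/1459977 ≈ 2.7398e-6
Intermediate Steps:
g = -177
p(W) = 7/4 + W/4
m(o) = -683/4 + o (m(o) = (-177 + (7/4 + (¼)*18)) + o = (-177 + (7/4 + 9/2)) + o = (-177 + 25/4) + o = -683/4 + o)
1/(364299 + m(866)) = 1/(364299 + (-683/4 + 866)) = 1/(364299 + 2781/4) = 1/(1459977/4) = 4/1459977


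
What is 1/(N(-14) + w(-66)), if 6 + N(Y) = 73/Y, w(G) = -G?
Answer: 14/767 ≈ 0.018253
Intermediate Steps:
N(Y) = -6 + 73/Y
1/(N(-14) + w(-66)) = 1/((-6 + 73/(-14)) - 1*(-66)) = 1/((-6 + 73*(-1/14)) + 66) = 1/((-6 - 73/14) + 66) = 1/(-157/14 + 66) = 1/(767/14) = 14/767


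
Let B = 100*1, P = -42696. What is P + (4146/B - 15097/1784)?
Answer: -1902769909/44600 ≈ -42663.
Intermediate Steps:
B = 100
P + (4146/B - 15097/1784) = -42696 + (4146/100 - 15097/1784) = -42696 + (4146*(1/100) - 15097*1/1784) = -42696 + (2073/50 - 15097/1784) = -42696 + 1471691/44600 = -1902769909/44600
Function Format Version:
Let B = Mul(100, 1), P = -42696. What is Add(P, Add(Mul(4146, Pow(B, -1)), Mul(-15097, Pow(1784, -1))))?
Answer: Rational(-1902769909, 44600) ≈ -42663.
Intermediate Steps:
B = 100
Add(P, Add(Mul(4146, Pow(B, -1)), Mul(-15097, Pow(1784, -1)))) = Add(-42696, Add(Mul(4146, Pow(100, -1)), Mul(-15097, Pow(1784, -1)))) = Add(-42696, Add(Mul(4146, Rational(1, 100)), Mul(-15097, Rational(1, 1784)))) = Add(-42696, Add(Rational(2073, 50), Rational(-15097, 1784))) = Add(-42696, Rational(1471691, 44600)) = Rational(-1902769909, 44600)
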